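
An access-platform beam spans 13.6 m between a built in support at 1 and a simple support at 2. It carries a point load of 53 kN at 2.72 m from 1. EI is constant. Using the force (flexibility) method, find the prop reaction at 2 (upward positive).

Take the reaction at 2 as the redundant and release it; the primary structure is a cantilever fixed at 1.
Primary-structure tip deflection at 2 by superposition:
  point load 53 at a = 2.72: Pa²(3L − a)/(6EI) = 2489/EI
Flexibility coefficient — unit upward force at 2: δ_{22} = L³/(3EI) = 838.5/EI.
Compatibility at 2: δ_0 − R_2·δ_{22} = 0, so R_2 = 2489/838.5 = 2.968 kN.

R_2 = 2.968 kN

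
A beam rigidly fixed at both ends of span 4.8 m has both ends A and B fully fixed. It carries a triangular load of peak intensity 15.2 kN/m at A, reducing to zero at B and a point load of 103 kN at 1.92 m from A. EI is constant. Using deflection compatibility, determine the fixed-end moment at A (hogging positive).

Release both end moments; the primary structure is a simply-supported span AB with redundants M_A and M_B.
On the primary (simply-supported) span, the end slopes from the loading are:
  at A: triangular load, peak 15.2: w₀L³/(45EI) = 37.36/EI
  at B: triangular load, peak 15.2: 7w₀L³/(360EI) = 32.69/EI
  at A: point load 103 at a = 1.92: Pab(L + b)/(6LEI) = 151.9/EI
  at B: point load 103 at a = 1.92: Pab(L + a)/(6LEI) = 132.9/EI
  θ_A0 = 189.2/EI,  θ_B0 = 165.6/EI
Flexibility coefficients: a unit moment at one end gives L/(3EI) there and L/(6EI) at the far end, so f₁₁ = f₂₂ = 1.6/EI and f₁₂ = f₂₁ = 0.8/EI.
Compatibility — zero rotation at each built-in end:
  1.6 M_A + 0.8 M_B = 189.2
  0.8 M_A + 1.6 M_B = 165.6
Solving the pair gives M_A = 88.7 kN·m and M_B = 59.14 kN·m (hogging).

M_A = 88.7 kN·m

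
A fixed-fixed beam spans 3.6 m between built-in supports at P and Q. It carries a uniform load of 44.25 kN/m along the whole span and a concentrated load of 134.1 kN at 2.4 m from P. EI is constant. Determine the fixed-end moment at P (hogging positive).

M_P = 83.55 kN·m

Take the two fixed-end moments M_P, M_Q as redundants; the released structure is the simple span PQ.
Simple-span end rotations at P and Q under the given loads:
  at P: UDL 44.25: wL³/(24EI) = 86.02/EI
  at Q: UDL 44.25: wL³/(24EI) = 86.02/EI
  at P: point load 134.1 at a = 2.4: Pab(L + b)/(6LEI) = 85.82/EI
  at Q: point load 134.1 at a = 2.4: Pab(L + a)/(6LEI) = 107.3/EI
  θ_P0 = 171.8/EI,  θ_Q0 = 193.3/EI
Flexibility coefficients: a unit moment at one end gives L/(3EI) there and L/(6EI) at the far end, so f₁₁ = f₂₂ = 1.2/EI and f₁₂ = f₂₁ = 0.6/EI.
Compatibility — zero rotation at each built-in end:
  1.2 M_P + 0.6 M_Q = 171.8
  0.6 M_P + 1.2 M_Q = 193.3
Solving the pair gives M_P = 83.55 kN·m and M_Q = 119.3 kN·m (hogging).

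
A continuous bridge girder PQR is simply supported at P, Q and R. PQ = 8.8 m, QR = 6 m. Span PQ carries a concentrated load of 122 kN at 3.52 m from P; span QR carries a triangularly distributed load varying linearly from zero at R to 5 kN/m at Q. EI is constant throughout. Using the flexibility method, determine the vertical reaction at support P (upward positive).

R_P = 60.46 kN

Take M_Q as the redundant. Released structure: two simple spans PQ and QR with a hinge at Q.
Rotations at Q on the released spans (each span's end-slope, ×1/EI):
  span PQ: point load 122 at a = 3.52: Pab(L + a)/(6LEI) = 529.1/EI
  span QR: triangular load, peak 5: w₀L³/(45EI) = 24/EI
  relative rotation θ_0 = (529.1 + 24)/EI = 553.1/EI
A unit hogging moment at Q produces rotation L₁/(3EI) + L₂/(3EI) = 4.933/EI.
Slope continuity at Q: θ_0 = M_Q·4.933/EI, so M_Q = 553.1/4.933 = 112.1 kN·m (hogging).
Span PQ, ΣM about P with M_Q applied at Q: R_Q^{PQ}·8.8 = 429.4 + 112.1, so R_Q^{PQ} = 61.54 kN and R_P = 122 − 61.54 = 60.46 kN.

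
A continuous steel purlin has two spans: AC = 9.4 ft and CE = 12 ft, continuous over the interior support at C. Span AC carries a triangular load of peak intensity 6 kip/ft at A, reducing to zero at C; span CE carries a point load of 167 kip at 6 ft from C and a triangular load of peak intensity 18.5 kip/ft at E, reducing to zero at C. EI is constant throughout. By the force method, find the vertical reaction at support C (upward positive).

Release continuity at C by inserting a hinge; the redundant is the internal moment M_C. The primary structure is two simply-supported spans AC and CE.
Discontinuity in slope at C on the released structure — sum the simple-span end rotations:
  span AC: triangular load, peak 6: 7w₀L³/(360EI) = 96.9/EI
  span CE: point load 167 at a = 6: Pab(L + b)/(6LEI) = 1503/EI
  span CE: triangular load, peak 18.5: 7w₀L³/(360EI) = 621.6/EI
  relative rotation θ_0 = (96.9 + 2125)/EI = 2222/EI
A unit hogging moment at C produces rotation L₁/(3EI) + L₂/(3EI) = 7.133/EI.
Slope continuity at C: θ_0 = M_C·7.133/EI, so M_C = 2222/7.133 = 311.4 kip·ft (hogging).
Span AC, ΣM about A with M_C applied at C: R_C^{AC}·9.4 = 88.36 + 311.4, so R_C^{AC} = 42.53 kip and R_A = 28.2 − 42.53 = -14.33 kip.
Span CE, ΣM about E: R_C^{CE}·12 = 1446 + 311.4, so R_C^{CE} = 146.5 kip and R_E = 278 − 146.5 = 131.5 kip.
R_C = 42.53 + 146.5 = 189 kip.

R_C = 189 kip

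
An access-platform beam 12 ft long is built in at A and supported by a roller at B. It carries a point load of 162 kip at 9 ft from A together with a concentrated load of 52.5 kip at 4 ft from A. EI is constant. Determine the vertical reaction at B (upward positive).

R_B = 110.3 kip

Take the reaction at B as the redundant and release it; the primary structure is a cantilever fixed at A.
Deflection at B on the released cantilever, summing each load's contribution:
  point load 162 at a = 9: Pa²(3L − a)/(6EI) = 59049/EI
  point load 52.5 at a = 4: Pa²(3L − a)/(6EI) = 4480/EI
  δ_0 = 63529/EI
Tip deflection under a unit load at B: L³/(3EI) = 576/EI.
Compatibility at B: δ_0 − R_B·δ_{BB} = 0, so R_B = 63529/576 = 110.3 kip.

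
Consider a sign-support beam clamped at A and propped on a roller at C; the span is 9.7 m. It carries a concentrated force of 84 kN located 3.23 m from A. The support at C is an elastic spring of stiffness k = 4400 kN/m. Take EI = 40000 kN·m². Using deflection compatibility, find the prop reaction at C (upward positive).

Take the reaction at C as the redundant and release it; the primary structure is a cantilever fixed at A.
Deflection at C on the released cantilever, summing each load's contribution:
  point load 84 at a = 3.23: Pa²(3L − a)/(6EI) = 3779/EI
Flexibility coefficient — unit upward force at C: δ_{CC} = L³/(3EI) = 304.2/EI.
With EI = 40000 kN·m²: δ_0 = 0.094465 m and δ_{CC} = 0.007606 m/kN.
Compatibility — the spring shortens by R_C/k under the reaction it provides: δ_0 − R_C·δ_{CC} = R_C/k. With 1/k = 0.000227 m/kN, R_C = δ_0 / (δ_{CC} + 1/k) = 0.094465 / (0.007606 + 0.000227) = 12.06 kN.

R_C = 12.06 kN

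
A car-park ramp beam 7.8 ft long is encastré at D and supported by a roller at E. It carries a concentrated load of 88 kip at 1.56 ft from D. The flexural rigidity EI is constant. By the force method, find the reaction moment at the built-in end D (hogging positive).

M_D = 98.84 kip·ft

Choose R_E as the redundant. The primary structure is the cantilever fixed at D.
Downward deflection at the released point E due to the loads:
  point load 88 at a = 1.56: Pa²(3L − a)/(6EI) = 779.5/EI
Flexibility coefficient — unit upward force at E: δ_{EE} = L³/(3EI) = 158.2/EI.
Compatibility at E: δ_0 − R_E·δ_{EE} = 0, so R_E = 779.5/158.2 = 4.928 kip.
Moment equilibrium about D: M_D = Σ(load moments about D) − R_E·L = 137.3 − 4.928×7.8 = 98.84 kip·ft.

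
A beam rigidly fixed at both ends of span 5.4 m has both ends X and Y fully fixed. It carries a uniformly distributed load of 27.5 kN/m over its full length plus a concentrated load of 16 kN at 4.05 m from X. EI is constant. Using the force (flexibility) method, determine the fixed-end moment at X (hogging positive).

M_X = 70.88 kN·m

Take the two fixed-end moments M_X, M_Y as redundants; the released structure is the simple span XY.
On the primary (simply-supported) span, the end slopes from the loading are:
  at X: UDL 27.5: wL³/(24EI) = 180.4/EI
  at Y: UDL 27.5: wL³/(24EI) = 180.4/EI
  at X: point load 16 at a = 4.05: Pab(L + b)/(6LEI) = 18.23/EI
  at Y: point load 16 at a = 4.05: Pab(L + a)/(6LEI) = 25.52/EI
  θ_X0 = 198.7/EI,  θ_Y0 = 205.9/EI
Flexibility coefficients: a unit moment at one end gives L/(3EI) there and L/(6EI) at the far end, so f₁₁ = f₂₂ = 1.8/EI and f₁₂ = f₂₁ = 0.9/EI.
Compatibility — zero rotation at each built-in end:
  1.8 M_X + 0.9 M_Y = 198.7
  0.9 M_X + 1.8 M_Y = 205.9
Solving the pair gives M_X = 70.88 kN·m and M_Y = 78.97 kN·m (hogging).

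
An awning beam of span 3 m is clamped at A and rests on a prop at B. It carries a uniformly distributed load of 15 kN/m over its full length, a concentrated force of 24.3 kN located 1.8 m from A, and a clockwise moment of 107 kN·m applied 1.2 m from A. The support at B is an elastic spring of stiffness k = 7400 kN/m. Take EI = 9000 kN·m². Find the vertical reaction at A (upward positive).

Choose R_B as the redundant. The primary structure is the cantilever fixed at A.
Downward deflection at the released point B due to the loads:
  UDL 15: wL⁴/(8EI) = 151.9/EI
  point load 24.3 at a = 1.8: Pa²(3L − a)/(6EI) = 94.48/EI
  clockwise couple 107 at a = 1.2: M₀a(2L − a)/(2EI) = 308.2/EI
  δ_0 = 554.5/EI
Flexibility coefficient — unit upward force at B: δ_{BB} = L³/(3EI) = 9/EI.
With EI = 9000 kN·m²: δ_0 = 0.061613 m and δ_{BB} = 0.001 m/kN.
Compatibility — the spring shortens by R_B/k under the reaction it provides: δ_0 − R_B·δ_{BB} = R_B/k. With 1/k = 0.000135 m/kN, R_B = δ_0 / (δ_{BB} + 1/k) = 0.061613 / (0.001 + 0.000135) = 54.28 kN.
Vertical equilibrium: R_A = ΣP − R_B = 69.3 − 54.28 = 15.02 kN.

R_A = 15.02 kN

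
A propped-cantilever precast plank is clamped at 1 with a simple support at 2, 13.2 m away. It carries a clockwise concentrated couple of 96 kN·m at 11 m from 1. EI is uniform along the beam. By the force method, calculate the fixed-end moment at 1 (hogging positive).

Remove the prop at 2; the released (primary) structure is a cantilever built in at 1.
Downward deflection at the released point 2 due to the loads:
  clockwise couple 96 at a = 11: M₀a(2L − a)/(2EI) = 8131/EI
Tip deflection under a unit load at 2: L³/(3EI) = 766.7/EI.
Compatibility at 2: δ_0 − R_2·δ_{22} = 0, so R_2 = 8131/766.7 = 10.61 kN.
Moment equilibrium about 1: M_1 = Σ(load moments about 1) − R_2·L = 96 − 10.61×13.2 = -44 kN·m.

M_1 = -44 kN·m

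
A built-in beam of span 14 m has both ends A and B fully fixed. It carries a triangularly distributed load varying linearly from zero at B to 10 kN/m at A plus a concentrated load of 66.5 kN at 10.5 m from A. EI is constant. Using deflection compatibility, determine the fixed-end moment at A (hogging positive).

M_A = 141.6 kN·m

Take the two fixed-end moments M_A, M_B as redundants; the released structure is the simple span AB.
On the primary (simply-supported) span, the end slopes from the loading are:
  at A: triangular load, peak 10: w₀L³/(45EI) = 609.8/EI
  at B: triangular load, peak 10: 7w₀L³/(360EI) = 533.6/EI
  at A: point load 66.5 at a = 10.5: Pab(L + b)/(6LEI) = 509.1/EI
  at B: point load 66.5 at a = 10.5: Pab(L + a)/(6LEI) = 712.8/EI
  θ_A0 = 1119/EI,  θ_B0 = 1246/EI
Flexibility coefficients: a unit moment at one end gives L/(3EI) there and L/(6EI) at the far end, so f₁₁ = f₂₂ = 4.667/EI and f₁₂ = f₂₁ = 2.333/EI.
Compatibility — zero rotation at each built-in end:
  4.667 M_A + 2.333 M_B = 1119
  2.333 M_A + 4.667 M_B = 1246
Solving the pair gives M_A = 141.6 kN·m and M_B = 196.3 kN·m (hogging).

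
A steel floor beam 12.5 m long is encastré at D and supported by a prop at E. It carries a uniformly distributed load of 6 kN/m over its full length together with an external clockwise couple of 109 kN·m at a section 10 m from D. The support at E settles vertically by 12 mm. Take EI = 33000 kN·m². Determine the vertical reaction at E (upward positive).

R_E = 40.07 kN

Choose R_E as the redundant. The primary structure is the cantilever fixed at D.
Deflection at E on the released cantilever, summing each load's contribution:
  UDL 6: wL⁴/(8EI) = 18311/EI
  clockwise couple 109 at a = 10: M₀a(2L − a)/(2EI) = 8175/EI
  δ_0 = 26486/EI
Flexibility coefficient — unit upward force at E: δ_{EE} = L³/(3EI) = 651/EI.
With EI = 33000 kN·m²: δ_0 = 0.80259 m and δ_{EE} = 0.019729 m/kN.
Compatibility — the beam at E must follow the support down by 0.012 m: δ_0 − R_E·δ_{EE} = 0.012, so R_E = (0.80259 − 0.012)/0.019729 = 40.07 kN.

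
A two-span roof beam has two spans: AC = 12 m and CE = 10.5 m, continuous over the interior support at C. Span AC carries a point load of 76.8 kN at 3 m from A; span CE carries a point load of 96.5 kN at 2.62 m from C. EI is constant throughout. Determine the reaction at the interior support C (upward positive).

R_C = 115.7 kN

Release continuity at C by inserting a hinge; the redundant is the internal moment M_C. The primary structure is two simply-supported spans AC and CE.
Discontinuity in slope at C on the released structure — sum the simple-span end rotations:
  span AC: point load 76.8 at a = 3: Pab(L + a)/(6LEI) = 432/EI
  span CE: point load 96.5 at a = 2.62: Pab(L + b)/(6LEI) = 581.2/EI
  relative rotation θ_0 = (432 + 581.2)/EI = 1013/EI
A unit hogging moment at C produces rotation L₁/(3EI) + L₂/(3EI) = 7.5/EI.
Compatibility: M_C·(L₁+L₂)/(3EI) = θ_0, giving M_C = 135.1 kN·m (hogging).
Span AC, ΣM about A with M_C applied at C: R_C^{AC}·12 = 230.4 + 135.1, so R_C^{AC} = 30.46 kN and R_A = 76.8 − 30.46 = 46.34 kN.
Span CE, ΣM about E: R_C^{CE}·10.5 = 760.4 + 135.1, so R_C^{CE} = 85.29 kN and R_E = 96.5 − 85.29 = 11.21 kN.
R_C = 30.46 + 85.29 = 115.7 kN.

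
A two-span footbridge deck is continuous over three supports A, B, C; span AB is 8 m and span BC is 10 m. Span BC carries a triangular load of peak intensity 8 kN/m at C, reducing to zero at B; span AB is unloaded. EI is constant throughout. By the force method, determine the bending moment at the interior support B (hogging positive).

Release continuity at B by inserting a hinge; the redundant is the internal moment M_B. The primary structure is two simply-supported spans AB and BC.
End slopes at the hinge B, treating each span as simply supported:
  span BC: triangular load, peak 8: 7w₀L³/(360EI) = 155.6/EI
  relative rotation θ_0 = (0 + 155.6)/EI = 155.6/EI
A unit hogging moment at B produces rotation L₁/(3EI) + L₂/(3EI) = 6/EI.
Compatibility: M_B·(L₁+L₂)/(3EI) = θ_0, giving M_B = 25.93 kN·m (hogging).

M_B = 25.93 kN·m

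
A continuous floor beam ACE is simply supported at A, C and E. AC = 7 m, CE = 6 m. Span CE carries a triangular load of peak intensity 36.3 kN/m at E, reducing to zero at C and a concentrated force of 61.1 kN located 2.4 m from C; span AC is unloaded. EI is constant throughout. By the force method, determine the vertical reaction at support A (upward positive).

R_A = -9.667 kN

Release continuity at C by inserting a hinge; the redundant is the internal moment M_C. The primary structure is two simply-supported spans AC and CE.
Discontinuity in slope at C on the released structure — sum the simple-span end rotations:
  span CE: triangular load, peak 36.3: 7w₀L³/(360EI) = 152.5/EI
  span CE: point load 61.1 at a = 2.4: Pab(L + b)/(6LEI) = 140.8/EI
  relative rotation θ_0 = (0 + 293.2)/EI = 293.2/EI
A unit hogging moment at C produces rotation L₁/(3EI) + L₂/(3EI) = 4.333/EI.
Compatibility: M_C·(L₁+L₂)/(3EI) = θ_0, giving M_C = 67.67 kN·m (hogging).
Span AC, ΣM about A with M_C applied at C: R_C^{AC}·7 = 0 + 67.67, so R_C^{AC} = 9.667 kN and R_A = 0 − 9.667 = -9.667 kN.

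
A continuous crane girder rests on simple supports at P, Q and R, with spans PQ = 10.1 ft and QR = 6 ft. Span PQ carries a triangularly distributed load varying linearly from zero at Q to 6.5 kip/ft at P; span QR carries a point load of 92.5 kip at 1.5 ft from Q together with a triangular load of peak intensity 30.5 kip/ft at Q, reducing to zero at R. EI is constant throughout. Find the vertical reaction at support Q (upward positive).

R_Q = 164 kip

Take M_Q as the redundant. Released structure: two simple spans PQ and QR with a hinge at Q.
Discontinuity in slope at Q on the released structure — sum the simple-span end rotations:
  span PQ: triangular load, peak 6.5: 7w₀L³/(360EI) = 130.2/EI
  span QR: point load 92.5 at a = 1.5: Pab(L + b)/(6LEI) = 182.1/EI
  span QR: triangular load, peak 30.5: w₀L³/(45EI) = 146.4/EI
  relative rotation θ_0 = (130.2 + 328.5)/EI = 458.7/EI
A unit hogging moment at Q produces rotation L₁/(3EI) + L₂/(3EI) = 5.367/EI.
Slope continuity at Q: θ_0 = M_Q·5.367/EI, so M_Q = 458.7/5.367 = 85.48 kip·ft (hogging).
Span PQ, ΣM about P with M_Q applied at Q: R_Q^{PQ}·10.1 = 110.5 + 85.48, so R_Q^{PQ} = 19.4 kip and R_P = 32.83 − 19.4 = 13.42 kip.
Span QR, ΣM about R: R_Q^{QR}·6 = 782.2 + 85.48, so R_Q^{QR} = 144.6 kip and R_R = 184 − 144.6 = 39.38 kip.
R_Q = 19.4 + 144.6 = 164 kip.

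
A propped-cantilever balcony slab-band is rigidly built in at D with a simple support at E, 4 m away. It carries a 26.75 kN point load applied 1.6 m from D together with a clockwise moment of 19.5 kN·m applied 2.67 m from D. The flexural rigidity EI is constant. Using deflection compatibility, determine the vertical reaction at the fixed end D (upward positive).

R_D = 14.68 kN

Take the reaction at E as the redundant and release it; the primary structure is a cantilever fixed at D.
Free-end deflection of the primary structure under the applied loading (downward +):
  point load 26.75 at a = 1.6: Pa²(3L − a)/(6EI) = 118.7/EI
  clockwise couple 19.5 at a = 2.67: M₀a(2L − a)/(2EI) = 138.8/EI
  δ_0 = 257.5/EI
Tip deflection under a unit load at E: L³/(3EI) = 21.33/EI.
The prop prevents deflection at E: R_E = δ_0/δ_{EE} = 257.5/21.33 = 12.07 kN.
Vertical equilibrium: R_D = ΣP − R_E = 26.75 − 12.07 = 14.68 kN.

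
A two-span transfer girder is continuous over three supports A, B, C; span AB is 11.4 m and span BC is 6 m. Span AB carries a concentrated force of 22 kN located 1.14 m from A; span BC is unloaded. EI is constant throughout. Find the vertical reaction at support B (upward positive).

R_B = 4.269 kN

Insert a hinge at B; M_B is the redundant, and each span becomes simply supported.
Rotations at B on the released spans (each span's end-slope, ×1/EI):
  span AB: point load 22 at a = 1.14: Pab(L + a)/(6LEI) = 47.18/EI
  relative rotation θ_0 = (47.18 + 0)/EI = 47.18/EI
A unit hogging moment at B produces rotation L₁/(3EI) + L₂/(3EI) = 5.8/EI.
Compatibility: M_B·(L₁+L₂)/(3EI) = θ_0, giving M_B = 8.134 kN·m (hogging).
Span AB, ΣM about A with M_B applied at B: R_B^{AB}·11.4 = 25.08 + 8.134, so R_B^{AB} = 2.913 kN and R_A = 22 − 2.913 = 19.09 kN.
Span BC, ΣM about C: R_B^{BC}·6 = 0 + 8.134, so R_B^{BC} = 1.356 kN and R_C = 0 − 1.356 = -1.356 kN.
R_B = 2.913 + 1.356 = 4.269 kN.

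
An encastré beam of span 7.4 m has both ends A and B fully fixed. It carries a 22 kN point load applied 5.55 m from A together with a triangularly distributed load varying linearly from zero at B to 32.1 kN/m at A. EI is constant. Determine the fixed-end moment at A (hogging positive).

Release both end moments; the primary structure is a simply-supported span AB with redundants M_A and M_B.
End rotations of the released simple span under the applied load (×1/EI):
  at A: point load 22 at a = 5.55: Pab(L + b)/(6LEI) = 47.06/EI
  at B: point load 22 at a = 5.55: Pab(L + a)/(6LEI) = 65.88/EI
  at A: triangular load, peak 32.1: w₀L³/(45EI) = 289.1/EI
  at B: triangular load, peak 32.1: 7w₀L³/(360EI) = 252.9/EI
  θ_A0 = 336.1/EI,  θ_B0 = 318.8/EI
Flexibility coefficients: a unit moment at one end gives L/(3EI) there and L/(6EI) at the far end, so f₁₁ = f₂₂ = 2.467/EI and f₁₂ = f₂₁ = 1.233/EI.
Compatibility — zero rotation at each built-in end:
  2.467 M_A + 1.233 M_B = 336.1
  1.233 M_A + 2.467 M_B = 318.8
Solving the pair gives M_A = 95.52 kN·m and M_B = 81.49 kN·m (hogging).

M_A = 95.52 kN·m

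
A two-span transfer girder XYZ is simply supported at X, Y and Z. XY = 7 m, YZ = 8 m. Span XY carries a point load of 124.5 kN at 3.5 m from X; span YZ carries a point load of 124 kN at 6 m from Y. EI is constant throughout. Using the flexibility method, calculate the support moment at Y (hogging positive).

M_Y = 138.3 kN·m

Release continuity at Y by inserting a hinge; the redundant is the internal moment M_Y. The primary structure is two simply-supported spans XY and YZ.
Discontinuity in slope at Y on the released structure — sum the simple-span end rotations:
  span XY: point load 124.5 at a = 3.5: Pab(L + a)/(6LEI) = 381.3/EI
  span YZ: point load 124 at a = 6: Pab(L + b)/(6LEI) = 310/EI
  relative rotation θ_0 = (381.3 + 310)/EI = 691.3/EI
A unit hogging moment at Y produces rotation L₁/(3EI) + L₂/(3EI) = 5/EI.
Slope continuity at Y: θ_0 = M_Y·5/EI, so M_Y = 691.3/5 = 138.3 kN·m (hogging).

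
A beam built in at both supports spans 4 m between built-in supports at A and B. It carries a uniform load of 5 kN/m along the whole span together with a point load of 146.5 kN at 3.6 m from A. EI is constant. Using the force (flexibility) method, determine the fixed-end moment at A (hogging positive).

Release both end moments; the primary structure is a simply-supported span AB with redundants M_A and M_B.
End rotations of the released simple span under the applied load (×1/EI):
  at A: UDL 5: wL³/(24EI) = 13.33/EI
  at B: UDL 5: wL³/(24EI) = 13.33/EI
  at A: point load 146.5 at a = 3.6: Pab(L + b)/(6LEI) = 38.68/EI
  at B: point load 146.5 at a = 3.6: Pab(L + a)/(6LEI) = 66.8/EI
  θ_A0 = 52.01/EI,  θ_B0 = 80.14/EI
Flexibility coefficients: a unit moment at one end gives L/(3EI) there and L/(6EI) at the far end, so f₁₁ = f₂₂ = 1.333/EI and f₁₂ = f₂₁ = 0.6667/EI.
Compatibility — zero rotation at each built-in end:
  1.333 M_A + 0.6667 M_B = 52.01
  0.6667 M_A + 1.333 M_B = 80.14
Solving the pair gives M_A = 11.94 kN·m and M_B = 54.13 kN·m (hogging).

M_A = 11.94 kN·m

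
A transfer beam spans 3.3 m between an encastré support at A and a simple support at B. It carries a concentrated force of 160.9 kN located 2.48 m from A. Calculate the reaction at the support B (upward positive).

R_B = 102.2 kN

Choose R_B as the redundant. The primary structure is the cantilever fixed at A.
Primary-structure tip deflection at B by superposition:
  point load 160.9 at a = 2.48: Pa²(3L − a)/(6EI) = 1224/EI
Flexibility coefficient — unit upward force at B: δ_{BB} = L³/(3EI) = 11.98/EI.
The prop prevents deflection at B: R_B = δ_0/δ_{BB} = 1224/11.98 = 102.2 kN.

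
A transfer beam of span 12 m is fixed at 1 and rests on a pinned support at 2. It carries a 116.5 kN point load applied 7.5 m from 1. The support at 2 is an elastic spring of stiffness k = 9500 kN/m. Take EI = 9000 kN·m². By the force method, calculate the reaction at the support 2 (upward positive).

Release the roller at 2. Primary structure: cantilever fixed at 1.
Downward deflection at the released point 2 due to the loads:
  point load 116.5 at a = 7.5: Pa²(3L − a)/(6EI) = 31127/EI
Flexibility coefficient — unit upward force at 2: δ_{22} = L³/(3EI) = 576/EI.
With EI = 9000 kN·m²: δ_0 = 3.4586 m and δ_{22} = 0.064 m/kN.
Compatibility — the spring shortens by R_2/k under the reaction it provides: δ_0 − R_2·δ_{22} = R_2/k. With 1/k = 0.000105 m/kN, R_2 = δ_0 / (δ_{22} + 1/k) = 3.4586 / (0.064 + 0.000105) = 53.95 kN.

R_2 = 53.95 kN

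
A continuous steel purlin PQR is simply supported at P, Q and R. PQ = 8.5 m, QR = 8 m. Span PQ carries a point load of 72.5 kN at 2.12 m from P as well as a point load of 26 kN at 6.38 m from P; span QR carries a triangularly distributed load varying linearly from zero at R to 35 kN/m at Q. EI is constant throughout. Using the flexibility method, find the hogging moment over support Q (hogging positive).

M_Q = 128.2 kN·m

Insert a hinge at Q; M_Q is the redundant, and each span becomes simply supported.
Rotations at Q on the released spans (each span's end-slope, ×1/EI):
  span PQ: point load 72.5 at a = 2.12: Pab(L + a)/(6LEI) = 204.2/EI
  span PQ: point load 26 at a = 6.38: Pab(L + a)/(6LEI) = 102.6/EI
  span QR: triangular load, peak 35: w₀L³/(45EI) = 398.2/EI
  relative rotation θ_0 = (306.8 + 398.2)/EI = 705/EI
A unit hogging moment at Q produces rotation L₁/(3EI) + L₂/(3EI) = 5.5/EI.
Compatibility: M_Q·(L₁+L₂)/(3EI) = θ_0, giving M_Q = 128.2 kN·m (hogging).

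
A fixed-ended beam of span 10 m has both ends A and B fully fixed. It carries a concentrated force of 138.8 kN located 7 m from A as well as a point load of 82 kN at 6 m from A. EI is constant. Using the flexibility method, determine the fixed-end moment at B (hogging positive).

Take the two fixed-end moments M_A, M_B as redundants; the released structure is the simple span AB.
End rotations of the released simple span under the applied load (×1/EI):
  at A: point load 138.8 at a = 7: Pab(L + b)/(6LEI) = 631.5/EI
  at B: point load 138.8 at a = 7: Pab(L + a)/(6LEI) = 825.9/EI
  at A: point load 82 at a = 6: Pab(L + b)/(6LEI) = 459.2/EI
  at B: point load 82 at a = 6: Pab(L + a)/(6LEI) = 524.8/EI
  θ_A0 = 1091/EI,  θ_B0 = 1351/EI
Flexibility coefficients: a unit moment at one end gives L/(3EI) there and L/(6EI) at the far end, so f₁₁ = f₂₂ = 3.333/EI and f₁₂ = f₂₁ = 1.667/EI.
Compatibility — zero rotation at each built-in end:
  3.333 M_A + 1.667 M_B = 1091
  1.667 M_A + 3.333 M_B = 1351
Solving the pair gives M_A = 166.2 kN·m and M_B = 322.1 kN·m (hogging).

M_B = 322.1 kN·m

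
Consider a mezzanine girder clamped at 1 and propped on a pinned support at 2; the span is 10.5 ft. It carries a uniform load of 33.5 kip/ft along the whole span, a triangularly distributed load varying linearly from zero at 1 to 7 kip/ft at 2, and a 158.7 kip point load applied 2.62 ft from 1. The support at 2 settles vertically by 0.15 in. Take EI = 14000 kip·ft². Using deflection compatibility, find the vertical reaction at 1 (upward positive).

Take the reaction at 2 as the redundant and release it; the primary structure is a cantilever fixed at 1.
Primary-structure tip deflection at 2 by superposition:
  UDL 33.5: wL⁴/(8EI) = 50899/EI
  triangular load, peak 7 at the free end: 11w₀L⁴/(120EI) = 7799/EI
  point load 158.7 at a = 2.62: Pa²(3L − a)/(6EI) = 5244/EI
  δ_0 = 63942/EI
Tip deflection under a unit load at 2: L³/(3EI) = 385.9/EI.
With EI = 14000 kip·ft²: δ_0 = 4.5673 ft and δ_{22} = 0.027563 ft/kip.
Compatibility — the beam at 2 must follow the support down by 0.0125 ft: δ_0 − R_2·δ_{22} = 0.0125, so R_2 = (4.5673 − 0.0125)/0.027563 = 165.3 kip.
Vertical equilibrium: R_1 = ΣP − R_2 = 547.2 − 165.3 = 381.9 kip.

R_1 = 381.9 kip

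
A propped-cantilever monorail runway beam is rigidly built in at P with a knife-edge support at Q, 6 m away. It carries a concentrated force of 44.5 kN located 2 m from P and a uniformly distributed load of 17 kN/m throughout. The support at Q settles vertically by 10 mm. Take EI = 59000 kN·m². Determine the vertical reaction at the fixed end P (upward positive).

Remove the prop at Q; the released (primary) structure is a cantilever built in at P.
Primary-structure tip deflection at Q by superposition:
  point load 44.5 at a = 2: Pa²(3L − a)/(6EI) = 474.7/EI
  UDL 17: wL⁴/(8EI) = 2754/EI
  δ_0 = 3229/EI
Tip deflection under a unit load at Q: L³/(3EI) = 72/EI.
With EI = 59000 kN·m²: δ_0 = 0.054723 m and δ_{QQ} = 0.00122 m/kN.
Compatibility — the beam at Q must follow the support down by 0.01 m: δ_0 − R_Q·δ_{QQ} = 0.01, so R_Q = (0.054723 − 0.01)/0.00122 = 36.65 kN.
Vertical equilibrium: R_P = ΣP − R_Q = 146.5 − 36.65 = 109.9 kN.

R_P = 109.9 kN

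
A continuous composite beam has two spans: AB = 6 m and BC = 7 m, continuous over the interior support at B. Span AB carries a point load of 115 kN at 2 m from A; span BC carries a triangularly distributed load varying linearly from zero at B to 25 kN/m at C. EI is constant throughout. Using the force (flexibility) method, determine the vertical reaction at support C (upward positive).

Release continuity at B by inserting a hinge; the redundant is the internal moment M_B. The primary structure is two simply-supported spans AB and BC.
End slopes at the hinge B, treating each span as simply supported:
  span AB: point load 115 at a = 2: Pab(L + a)/(6LEI) = 204.4/EI
  span BC: triangular load, peak 25: 7w₀L³/(360EI) = 166.7/EI
  relative rotation θ_0 = (204.4 + 166.7)/EI = 371.2/EI
A unit hogging moment at B produces rotation L₁/(3EI) + L₂/(3EI) = 4.333/EI.
Compatibility: M_B·(L₁+L₂)/(3EI) = θ_0, giving M_B = 85.66 kN·m (hogging).
Span BC, ΣM about C: R_B^{BC}·7 = 204.2 + 85.66, so R_B^{BC} = 41.4 kN and R_C = 87.5 − 41.4 = 46.1 kN.

R_C = 46.1 kN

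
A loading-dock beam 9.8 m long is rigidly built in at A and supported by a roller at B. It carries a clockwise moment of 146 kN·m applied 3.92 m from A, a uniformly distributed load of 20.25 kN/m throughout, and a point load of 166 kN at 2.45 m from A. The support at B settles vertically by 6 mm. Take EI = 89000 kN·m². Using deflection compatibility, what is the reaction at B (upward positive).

Take the reaction at B as the redundant and release it; the primary structure is a cantilever fixed at A.
Free-end deflection of the primary structure under the applied loading (downward +):
  clockwise couple 146 at a = 3.92: M₀a(2L − a)/(2EI) = 4487/EI
  UDL 20.25: wL⁴/(8EI) = 23347/EI
  point load 166 at a = 2.45: Pa²(3L − a)/(6EI) = 4476/EI
  δ_0 = 32310/EI
Tip deflection under a unit load at B: L³/(3EI) = 313.7/EI.
With EI = 89000 kN·m²: δ_0 = 0.36303 m and δ_{BB} = 0.003525 m/kN.
Compatibility — the beam at B must follow the support down by 0.006 m: δ_0 − R_B·δ_{BB} = 0.006, so R_B = (0.36303 − 0.006)/0.003525 = 101.3 kN.

R_B = 101.3 kN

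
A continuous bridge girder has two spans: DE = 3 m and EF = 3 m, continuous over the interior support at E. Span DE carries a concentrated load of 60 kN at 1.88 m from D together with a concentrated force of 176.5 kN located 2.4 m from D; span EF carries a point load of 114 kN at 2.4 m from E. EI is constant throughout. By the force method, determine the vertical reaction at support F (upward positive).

R_F = 67.31 kN

Release continuity at E by inserting a hinge; the redundant is the internal moment M_E. The primary structure is two simply-supported spans DE and EF.
Rotations at E on the released spans (each span's end-slope, ×1/EI):
  span DE: point load 60 at a = 1.88: Pab(L + a)/(6LEI) = 34.25/EI
  span DE: point load 176.5 at a = 2.4: Pab(L + a)/(6LEI) = 76.25/EI
  span EF: point load 114 at a = 2.4: Pab(L + b)/(6LEI) = 32.83/EI
  relative rotation θ_0 = (110.5 + 32.83)/EI = 143.3/EI
A unit hogging moment at E produces rotation L₁/(3EI) + L₂/(3EI) = 2/EI.
Compatibility: M_E·(L₁+L₂)/(3EI) = θ_0, giving M_E = 71.67 kN·m (hogging).
Span EF, ΣM about F: R_E^{EF}·3 = 68.4 + 71.67, so R_E^{EF} = 46.69 kN and R_F = 114 − 46.69 = 67.31 kN.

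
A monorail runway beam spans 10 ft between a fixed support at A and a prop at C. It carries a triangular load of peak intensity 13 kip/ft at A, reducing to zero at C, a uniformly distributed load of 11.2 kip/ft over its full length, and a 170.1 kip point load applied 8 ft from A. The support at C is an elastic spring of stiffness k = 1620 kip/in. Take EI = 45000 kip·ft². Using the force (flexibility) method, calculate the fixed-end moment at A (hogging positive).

Release the roller at C. Primary structure: cantilever fixed at A.
Downward deflection at the released point C due to the loads:
  triangular load, peak 13 at the fixed end: w₀L⁴/(30EI) = 4333/EI
  UDL 11.2: wL⁴/(8EI) = 14000/EI
  point load 170.1 at a = 8: Pa²(3L − a)/(6EI) = 39917/EI
  δ_0 = 58250/EI
Tip deflection under a unit load at C: L³/(3EI) = 333.3/EI.
With EI = 45000 kip·ft²: δ_0 = 1.2944 ft and δ_{CC} = 0.007407 ft/kip.
Compatibility — the spring shortens by R_C/k under the reaction it provides: δ_0 − R_C·δ_{CC} = R_C/k. With 1/k = 1/(1620×12) ft/kip = 0.000051 ft/kip, R_C = δ_0 / (δ_{CC} + 1/k) = 1.2944 / (0.007407 + 0.000051) = 173.5 kip.
Moment equilibrium about A: M_A = Σ(load moments about A) − R_C·L = 2137 − 173.5×10 = 402 kip·ft.

M_A = 402 kip·ft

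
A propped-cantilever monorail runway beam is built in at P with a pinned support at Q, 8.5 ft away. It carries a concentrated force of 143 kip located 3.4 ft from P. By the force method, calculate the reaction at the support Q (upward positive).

Choose R_Q as the redundant. The primary structure is the cantilever fixed at P.
Downward deflection at the released point Q due to the loads:
  point load 143 at a = 3.4: Pa²(3L − a)/(6EI) = 6089/EI
Tip deflection under a unit load at Q: L³/(3EI) = 204.7/EI.
Compatibility at Q: δ_0 − R_Q·δ_{QQ} = 0, so R_Q = 6089/204.7 = 29.74 kip.

R_Q = 29.74 kip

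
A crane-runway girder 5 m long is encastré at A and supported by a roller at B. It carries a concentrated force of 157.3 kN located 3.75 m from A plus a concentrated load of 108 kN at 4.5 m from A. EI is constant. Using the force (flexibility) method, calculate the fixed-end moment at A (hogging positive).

M_A = 118.9 kN·m

Remove the prop at B; the released (primary) structure is a cantilever built in at A.
Free-end deflection of the primary structure under the applied loading (downward +):
  point load 157.3 at a = 3.75: Pa²(3L − a)/(6EI) = 4148/EI
  point load 108 at a = 4.5: Pa²(3L − a)/(6EI) = 3827/EI
  δ_0 = 7975/EI
Flexibility coefficient — unit upward force at B: δ_{BB} = L³/(3EI) = 41.67/EI.
The prop prevents deflection at B: R_B = δ_0/δ_{BB} = 7975/41.67 = 191.4 kN.
Moment equilibrium about A: M_A = Σ(load moments about A) − R_B·L = 1076 − 191.4×5 = 118.9 kN·m.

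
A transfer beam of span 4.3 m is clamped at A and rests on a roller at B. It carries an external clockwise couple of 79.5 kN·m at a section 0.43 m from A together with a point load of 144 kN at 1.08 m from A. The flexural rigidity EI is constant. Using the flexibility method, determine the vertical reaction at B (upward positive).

R_B = 17.75 kN

Remove the prop at B; the released (primary) structure is a cantilever built in at A.
Downward deflection at the released point B due to the loads:
  clockwise couple 79.5 at a = 0.43: M₀a(2L − a)/(2EI) = 139.6/EI
  point load 144 at a = 1.08: Pa²(3L − a)/(6EI) = 330.9/EI
  δ_0 = 470.5/EI
Tip deflection under a unit load at B: L³/(3EI) = 26.5/EI.
Compatibility at B: δ_0 − R_B·δ_{BB} = 0, so R_B = 470.5/26.5 = 17.75 kN.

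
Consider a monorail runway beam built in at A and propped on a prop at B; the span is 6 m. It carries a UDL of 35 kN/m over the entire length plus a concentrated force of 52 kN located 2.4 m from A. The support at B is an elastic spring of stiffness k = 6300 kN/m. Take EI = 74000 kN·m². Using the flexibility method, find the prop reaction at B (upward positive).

R_B = 77 kN

Release the roller at B. Primary structure: cantilever fixed at A.
Free-end deflection of the primary structure under the applied loading (downward +):
  UDL 35: wL⁴/(8EI) = 5670/EI
  point load 52 at a = 2.4: Pa²(3L − a)/(6EI) = 778.8/EI
  δ_0 = 6449/EI
Flexibility coefficient — unit upward force at B: δ_{BB} = L³/(3EI) = 72/EI.
With EI = 74000 kN·m²: δ_0 = 0.087145 m and δ_{BB} = 0.000973 m/kN.
Compatibility — the spring shortens by R_B/k under the reaction it provides: δ_0 − R_B·δ_{BB} = R_B/k. With 1/k = 0.000159 m/kN, R_B = δ_0 / (δ_{BB} + 1/k) = 0.087145 / (0.000973 + 0.000159) = 77 kN.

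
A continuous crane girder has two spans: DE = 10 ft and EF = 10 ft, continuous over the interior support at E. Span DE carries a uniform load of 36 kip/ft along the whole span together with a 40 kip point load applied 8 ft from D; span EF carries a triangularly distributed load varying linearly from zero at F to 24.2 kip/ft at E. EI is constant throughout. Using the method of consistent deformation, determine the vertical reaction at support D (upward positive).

R_D = 154.6 kip

Release continuity at E by inserting a hinge; the redundant is the internal moment M_E. The primary structure is two simply-supported spans DE and EF.
End slopes at the hinge E, treating each span as simply supported:
  span DE: UDL 36: wL³/(24EI) = 1500/EI
  span DE: point load 40 at a = 8: Pab(L + a)/(6LEI) = 192/EI
  span EF: triangular load, peak 24.2: w₀L³/(45EI) = 537.8/EI
  relative rotation θ_0 = (1692 + 537.8)/EI = 2230/EI
A unit hogging moment at E produces rotation L₁/(3EI) + L₂/(3EI) = 6.667/EI.
Compatibility: M_E·(L₁+L₂)/(3EI) = θ_0, giving M_E = 334.5 kip·ft (hogging).
Span DE, ΣM about D with M_E applied at E: R_E^{DE}·10 = 2120 + 334.5, so R_E^{DE} = 245.4 kip and R_D = 400 − 245.4 = 154.6 kip.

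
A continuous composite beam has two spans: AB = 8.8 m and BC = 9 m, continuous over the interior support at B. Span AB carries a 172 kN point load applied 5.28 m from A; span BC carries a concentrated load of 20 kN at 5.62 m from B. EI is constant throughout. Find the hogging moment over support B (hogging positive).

Take M_B as the redundant. Released structure: two simple spans AB and BC with a hinge at B.
Discontinuity in slope at B on the released structure — sum the simple-span end rotations:
  span AB: point load 172 at a = 5.28: Pab(L + a)/(6LEI) = 852.5/EI
  span BC: point load 20 at a = 5.62: Pab(L + b)/(6LEI) = 87.1/EI
  relative rotation θ_0 = (852.5 + 87.1)/EI = 939.6/EI
A unit hogging moment at B produces rotation L₁/(3EI) + L₂/(3EI) = 5.933/EI.
Compatibility: M_B·(L₁+L₂)/(3EI) = θ_0, giving M_B = 158.4 kN·m (hogging).

M_B = 158.4 kN·m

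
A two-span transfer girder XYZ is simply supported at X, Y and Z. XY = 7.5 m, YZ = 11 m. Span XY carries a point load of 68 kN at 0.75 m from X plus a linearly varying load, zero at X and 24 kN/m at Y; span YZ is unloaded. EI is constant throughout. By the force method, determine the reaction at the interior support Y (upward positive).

R_Y = 77.28 kN

Release continuity at Y by inserting a hinge; the redundant is the internal moment M_Y. The primary structure is two simply-supported spans XY and YZ.
Discontinuity in slope at Y on the released structure — sum the simple-span end rotations:
  span XY: point load 68 at a = 0.75: Pab(L + a)/(6LEI) = 63.11/EI
  span XY: triangular load, peak 24: w₀L³/(45EI) = 225/EI
  relative rotation θ_0 = (288.1 + 0)/EI = 288.1/EI
A unit hogging moment at Y produces rotation L₁/(3EI) + L₂/(3EI) = 6.167/EI.
Slope continuity at Y: θ_0 = M_Y·6.167/EI, so M_Y = 288.1/6.167 = 46.72 kN·m (hogging).
Span XY, ΣM about X with M_Y applied at Y: R_Y^{XY}·7.5 = 501 + 46.72, so R_Y^{XY} = 73.03 kN and R_X = 158 − 73.03 = 84.97 kN.
Span YZ, ΣM about Z: R_Y^{YZ}·11 = 0 + 46.72, so R_Y^{YZ} = 4.247 kN and R_Z = 0 − 4.247 = -4.247 kN.
R_Y = 73.03 + 4.247 = 77.28 kN.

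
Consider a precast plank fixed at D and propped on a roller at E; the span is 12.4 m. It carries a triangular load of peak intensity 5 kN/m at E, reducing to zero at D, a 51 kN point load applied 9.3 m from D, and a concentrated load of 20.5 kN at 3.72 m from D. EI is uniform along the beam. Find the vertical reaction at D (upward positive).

Choose R_E as the redundant. The primary structure is the cantilever fixed at D.
Free-end deflection of the primary structure under the applied loading (downward +):
  triangular load, peak 5 at the free end: 11w₀L⁴/(120EI) = 10836/EI
  point load 51 at a = 9.3: Pa²(3L − a)/(6EI) = 20511/EI
  point load 20.5 at a = 3.72: Pa²(3L − a)/(6EI) = 1583/EI
  δ_0 = 32930/EI
Tip deflection under a unit load at E: L³/(3EI) = 635.5/EI.
The prop prevents deflection at E: R_E = δ_0/δ_{EE} = 32930/635.5 = 51.81 kN.
Vertical equilibrium: R_D = ΣP − R_E = 102.5 − 51.81 = 50.69 kN.

R_D = 50.69 kN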